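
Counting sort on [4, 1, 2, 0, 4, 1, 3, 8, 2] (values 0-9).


Input: [4, 1, 2, 0, 4, 1, 3, 8, 2]
Counts: [1, 2, 2, 1, 2, 0, 0, 0, 1, 0]

Sorted: [0, 1, 1, 2, 2, 3, 4, 4, 8]


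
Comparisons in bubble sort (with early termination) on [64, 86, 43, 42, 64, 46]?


Algorithm: bubble sort (with early termination)
Input: [64, 86, 43, 42, 64, 46]
Sorted: [42, 43, 46, 64, 64, 86]

14


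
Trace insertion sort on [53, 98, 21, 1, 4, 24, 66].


Initial: [53, 98, 21, 1, 4, 24, 66]
Insert 98: [53, 98, 21, 1, 4, 24, 66]
Insert 21: [21, 53, 98, 1, 4, 24, 66]
Insert 1: [1, 21, 53, 98, 4, 24, 66]
Insert 4: [1, 4, 21, 53, 98, 24, 66]
Insert 24: [1, 4, 21, 24, 53, 98, 66]
Insert 66: [1, 4, 21, 24, 53, 66, 98]

Sorted: [1, 4, 21, 24, 53, 66, 98]


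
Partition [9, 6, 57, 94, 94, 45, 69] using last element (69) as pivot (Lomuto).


Pivot: 69
  9 <= 69: advance i (no swap)
  6 <= 69: advance i (no swap)
  57 <= 69: advance i (no swap)
  45 <= 69: swap -> [9, 6, 57, 45, 94, 94, 69]
Place pivot at 4: [9, 6, 57, 45, 69, 94, 94]

Partitioned: [9, 6, 57, 45, 69, 94, 94]


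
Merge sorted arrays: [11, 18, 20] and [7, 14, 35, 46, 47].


Take 7 from B
Take 11 from A
Take 14 from B
Take 18 from A
Take 20 from A

Merged: [7, 11, 14, 18, 20, 35, 46, 47]


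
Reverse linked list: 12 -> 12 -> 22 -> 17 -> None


Step 1: curr=12, set curr.next=prev(None) | reversed so far: 12
Step 2: curr=12, set curr.next=prev(12) | reversed so far: 12 -> 12
Step 3: curr=22, set curr.next=prev(12) | reversed so far: 22 -> 12 -> 12
Step 4: curr=17, set curr.next=prev(22) | reversed so far: 17 -> 22 -> 12 -> 12

17 -> 22 -> 12 -> 12 -> None


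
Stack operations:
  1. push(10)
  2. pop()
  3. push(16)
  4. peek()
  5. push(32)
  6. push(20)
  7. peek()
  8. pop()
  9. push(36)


push(10) -> [10]
pop()->10, []
push(16) -> [16]
peek()->16
push(32) -> [16, 32]
push(20) -> [16, 32, 20]
peek()->20
pop()->20, [16, 32]
push(36) -> [16, 32, 36]

Final stack: [16, 32, 36]


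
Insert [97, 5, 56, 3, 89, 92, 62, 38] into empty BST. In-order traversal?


Insert 97: root
Insert 5: L from 97
Insert 56: L from 97 -> R from 5
Insert 3: L from 97 -> L from 5
Insert 89: L from 97 -> R from 5 -> R from 56
Insert 92: L from 97 -> R from 5 -> R from 56 -> R from 89
Insert 62: L from 97 -> R from 5 -> R from 56 -> L from 89
Insert 38: L from 97 -> R from 5 -> L from 56

In-order: [3, 5, 38, 56, 62, 89, 92, 97]


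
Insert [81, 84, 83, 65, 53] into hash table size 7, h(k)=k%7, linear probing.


Insert 81: h=4 -> slot 4
Insert 84: h=0 -> slot 0
Insert 83: h=6 -> slot 6
Insert 65: h=2 -> slot 2
Insert 53: h=4, 1 probes -> slot 5

Table: [84, None, 65, None, 81, 53, 83]


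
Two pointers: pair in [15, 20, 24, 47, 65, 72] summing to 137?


lo=0(15)+hi=5(72)=87
lo=1(20)+hi=5(72)=92
lo=2(24)+hi=5(72)=96
lo=3(47)+hi=5(72)=119
lo=4(65)+hi=5(72)=137

Yes: 65+72=137


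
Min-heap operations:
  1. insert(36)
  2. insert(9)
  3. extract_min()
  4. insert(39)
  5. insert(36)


insert(36) -> [36]
insert(9) -> [9, 36]
extract_min()->9, [36]
insert(39) -> [36, 39]
insert(36) -> [36, 39, 36]

Final heap: [36, 39, 36]


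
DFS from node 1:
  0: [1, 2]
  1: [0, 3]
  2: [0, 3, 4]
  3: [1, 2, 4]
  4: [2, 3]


Visit 1, push [3, 0]
Visit 0, push [2]
Visit 2, push [4, 3]
Visit 3, push [4]
Visit 4, push []

DFS order: [1, 0, 2, 3, 4]


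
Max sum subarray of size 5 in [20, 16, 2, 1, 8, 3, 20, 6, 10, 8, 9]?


[0:5]: 47
[1:6]: 30
[2:7]: 34
[3:8]: 38
[4:9]: 47
[5:10]: 47
[6:11]: 53

Max: 53 at [6:11]


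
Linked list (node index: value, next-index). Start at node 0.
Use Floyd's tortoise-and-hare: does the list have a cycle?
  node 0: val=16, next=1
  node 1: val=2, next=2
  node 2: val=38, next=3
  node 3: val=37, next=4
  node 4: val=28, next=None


Floyd's tortoise (slow, +1) and hare (fast, +2):
  init: slow=0, fast=0
  step 1: slow=1, fast=2
  step 2: slow=2, fast=4
  step 3: fast -> None, no cycle

Cycle: no


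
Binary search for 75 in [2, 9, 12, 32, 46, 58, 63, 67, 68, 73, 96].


Step 1: lo=0, hi=10, mid=5, val=58
Step 2: lo=6, hi=10, mid=8, val=68
Step 3: lo=9, hi=10, mid=9, val=73
Step 4: lo=10, hi=10, mid=10, val=96

Not found


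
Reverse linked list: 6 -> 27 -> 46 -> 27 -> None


Step 1: curr=6, set curr.next=prev(None) | reversed so far: 6
Step 2: curr=27, set curr.next=prev(6) | reversed so far: 27 -> 6
Step 3: curr=46, set curr.next=prev(27) | reversed so far: 46 -> 27 -> 6
Step 4: curr=27, set curr.next=prev(46) | reversed so far: 27 -> 46 -> 27 -> 6

27 -> 46 -> 27 -> 6 -> None


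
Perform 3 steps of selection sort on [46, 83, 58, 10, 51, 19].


Initial: [46, 83, 58, 10, 51, 19]
Step 1: min=10 at 3
  Swap: [10, 83, 58, 46, 51, 19]
Step 2: min=19 at 5
  Swap: [10, 19, 58, 46, 51, 83]
Step 3: min=46 at 3
  Swap: [10, 19, 46, 58, 51, 83]

After 3 steps: [10, 19, 46, 58, 51, 83]


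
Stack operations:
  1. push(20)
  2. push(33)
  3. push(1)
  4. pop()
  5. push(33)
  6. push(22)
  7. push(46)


push(20) -> [20]
push(33) -> [20, 33]
push(1) -> [20, 33, 1]
pop()->1, [20, 33]
push(33) -> [20, 33, 33]
push(22) -> [20, 33, 33, 22]
push(46) -> [20, 33, 33, 22, 46]

Final stack: [20, 33, 33, 22, 46]


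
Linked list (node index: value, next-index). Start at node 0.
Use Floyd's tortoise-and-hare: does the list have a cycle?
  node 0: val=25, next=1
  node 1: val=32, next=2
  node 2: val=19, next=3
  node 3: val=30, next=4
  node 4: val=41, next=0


Floyd's tortoise (slow, +1) and hare (fast, +2):
  init: slow=0, fast=0
  step 1: slow=1, fast=2
  step 2: slow=2, fast=4
  step 3: slow=3, fast=1
  step 4: slow=4, fast=3
  step 5: slow=0, fast=0
  slow == fast at node 0: cycle detected

Cycle: yes


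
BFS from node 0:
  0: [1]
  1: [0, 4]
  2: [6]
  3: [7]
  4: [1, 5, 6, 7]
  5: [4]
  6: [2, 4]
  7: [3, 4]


Visit 0, enqueue [1]
Visit 1, enqueue [4]
Visit 4, enqueue [5, 6, 7]
Visit 5, enqueue []
Visit 6, enqueue [2]
Visit 7, enqueue [3]
Visit 2, enqueue []
Visit 3, enqueue []

BFS order: [0, 1, 4, 5, 6, 7, 2, 3]


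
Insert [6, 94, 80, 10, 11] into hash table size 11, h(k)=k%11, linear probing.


Insert 6: h=6 -> slot 6
Insert 94: h=6, 1 probes -> slot 7
Insert 80: h=3 -> slot 3
Insert 10: h=10 -> slot 10
Insert 11: h=0 -> slot 0

Table: [11, None, None, 80, None, None, 6, 94, None, None, 10]


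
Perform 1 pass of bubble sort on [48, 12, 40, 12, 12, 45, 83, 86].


Initial: [48, 12, 40, 12, 12, 45, 83, 86]
Pass 1: [12, 40, 12, 12, 45, 48, 83, 86] (5 swaps)

After 1 pass: [12, 40, 12, 12, 45, 48, 83, 86]


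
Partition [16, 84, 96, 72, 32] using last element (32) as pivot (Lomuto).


Pivot: 32
  16 <= 32: advance i (no swap)
Place pivot at 1: [16, 32, 96, 72, 84]

Partitioned: [16, 32, 96, 72, 84]


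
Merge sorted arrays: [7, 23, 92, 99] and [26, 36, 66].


Take 7 from A
Take 23 from A
Take 26 from B
Take 36 from B
Take 66 from B

Merged: [7, 23, 26, 36, 66, 92, 99]


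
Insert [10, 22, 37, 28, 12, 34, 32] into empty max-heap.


Insert 10: [10]
Insert 22: [22, 10]
Insert 37: [37, 10, 22]
Insert 28: [37, 28, 22, 10]
Insert 12: [37, 28, 22, 10, 12]
Insert 34: [37, 28, 34, 10, 12, 22]
Insert 32: [37, 28, 34, 10, 12, 22, 32]

Final heap: [37, 28, 34, 10, 12, 22, 32]


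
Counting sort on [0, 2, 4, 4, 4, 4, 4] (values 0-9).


Input: [0, 2, 4, 4, 4, 4, 4]
Counts: [1, 0, 1, 0, 5, 0, 0, 0, 0, 0]

Sorted: [0, 2, 4, 4, 4, 4, 4]


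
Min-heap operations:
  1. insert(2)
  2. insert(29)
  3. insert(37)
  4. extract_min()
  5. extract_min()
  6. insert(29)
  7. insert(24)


insert(2) -> [2]
insert(29) -> [2, 29]
insert(37) -> [2, 29, 37]
extract_min()->2, [29, 37]
extract_min()->29, [37]
insert(29) -> [29, 37]
insert(24) -> [24, 37, 29]

Final heap: [24, 37, 29]


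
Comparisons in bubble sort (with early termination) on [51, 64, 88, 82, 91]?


Algorithm: bubble sort (with early termination)
Input: [51, 64, 88, 82, 91]
Sorted: [51, 64, 82, 88, 91]

7


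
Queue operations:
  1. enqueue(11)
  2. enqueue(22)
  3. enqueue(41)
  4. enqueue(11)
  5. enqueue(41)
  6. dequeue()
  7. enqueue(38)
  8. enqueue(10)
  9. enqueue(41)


enqueue(11) -> [11]
enqueue(22) -> [11, 22]
enqueue(41) -> [11, 22, 41]
enqueue(11) -> [11, 22, 41, 11]
enqueue(41) -> [11, 22, 41, 11, 41]
dequeue()->11, [22, 41, 11, 41]
enqueue(38) -> [22, 41, 11, 41, 38]
enqueue(10) -> [22, 41, 11, 41, 38, 10]
enqueue(41) -> [22, 41, 11, 41, 38, 10, 41]

Final queue: [22, 41, 11, 41, 38, 10, 41]


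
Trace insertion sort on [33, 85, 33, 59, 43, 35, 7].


Initial: [33, 85, 33, 59, 43, 35, 7]
Insert 85: [33, 85, 33, 59, 43, 35, 7]
Insert 33: [33, 33, 85, 59, 43, 35, 7]
Insert 59: [33, 33, 59, 85, 43, 35, 7]
Insert 43: [33, 33, 43, 59, 85, 35, 7]
Insert 35: [33, 33, 35, 43, 59, 85, 7]
Insert 7: [7, 33, 33, 35, 43, 59, 85]

Sorted: [7, 33, 33, 35, 43, 59, 85]


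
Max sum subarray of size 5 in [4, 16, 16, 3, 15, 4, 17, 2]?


[0:5]: 54
[1:6]: 54
[2:7]: 55
[3:8]: 41

Max: 55 at [2:7]


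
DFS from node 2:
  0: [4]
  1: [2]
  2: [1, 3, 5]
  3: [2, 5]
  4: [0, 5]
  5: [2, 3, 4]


Visit 2, push [5, 3, 1]
Visit 1, push []
Visit 3, push [5]
Visit 5, push [4]
Visit 4, push [0]
Visit 0, push []

DFS order: [2, 1, 3, 5, 4, 0]


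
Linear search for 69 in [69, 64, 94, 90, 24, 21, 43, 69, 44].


i=0: 69==69 found!

Found at 0, 1 comps


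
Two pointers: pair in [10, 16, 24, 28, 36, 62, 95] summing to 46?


lo=0(10)+hi=6(95)=105
lo=0(10)+hi=5(62)=72
lo=0(10)+hi=4(36)=46

Yes: 10+36=46


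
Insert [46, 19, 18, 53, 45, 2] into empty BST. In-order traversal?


Insert 46: root
Insert 19: L from 46
Insert 18: L from 46 -> L from 19
Insert 53: R from 46
Insert 45: L from 46 -> R from 19
Insert 2: L from 46 -> L from 19 -> L from 18

In-order: [2, 18, 19, 45, 46, 53]


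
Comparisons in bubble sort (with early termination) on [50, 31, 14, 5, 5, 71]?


Algorithm: bubble sort (with early termination)
Input: [50, 31, 14, 5, 5, 71]
Sorted: [5, 5, 14, 31, 50, 71]

14


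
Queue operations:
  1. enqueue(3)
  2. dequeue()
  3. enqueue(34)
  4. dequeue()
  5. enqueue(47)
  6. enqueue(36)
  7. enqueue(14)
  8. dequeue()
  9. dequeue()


enqueue(3) -> [3]
dequeue()->3, []
enqueue(34) -> [34]
dequeue()->34, []
enqueue(47) -> [47]
enqueue(36) -> [47, 36]
enqueue(14) -> [47, 36, 14]
dequeue()->47, [36, 14]
dequeue()->36, [14]

Final queue: [14]


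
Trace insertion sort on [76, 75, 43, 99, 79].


Initial: [76, 75, 43, 99, 79]
Insert 75: [75, 76, 43, 99, 79]
Insert 43: [43, 75, 76, 99, 79]
Insert 99: [43, 75, 76, 99, 79]
Insert 79: [43, 75, 76, 79, 99]

Sorted: [43, 75, 76, 79, 99]


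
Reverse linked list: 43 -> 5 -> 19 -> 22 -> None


Step 1: curr=43, set curr.next=prev(None) | reversed so far: 43
Step 2: curr=5, set curr.next=prev(43) | reversed so far: 5 -> 43
Step 3: curr=19, set curr.next=prev(5) | reversed so far: 19 -> 5 -> 43
Step 4: curr=22, set curr.next=prev(19) | reversed so far: 22 -> 19 -> 5 -> 43

22 -> 19 -> 5 -> 43 -> None


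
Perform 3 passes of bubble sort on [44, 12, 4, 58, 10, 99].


Initial: [44, 12, 4, 58, 10, 99]
Pass 1: [12, 4, 44, 10, 58, 99] (3 swaps)
Pass 2: [4, 12, 10, 44, 58, 99] (2 swaps)
Pass 3: [4, 10, 12, 44, 58, 99] (1 swaps)

After 3 passes: [4, 10, 12, 44, 58, 99]


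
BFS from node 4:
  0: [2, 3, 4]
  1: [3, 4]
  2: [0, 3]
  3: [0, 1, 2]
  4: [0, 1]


Visit 4, enqueue [0, 1]
Visit 0, enqueue [2, 3]
Visit 1, enqueue []
Visit 2, enqueue []
Visit 3, enqueue []

BFS order: [4, 0, 1, 2, 3]


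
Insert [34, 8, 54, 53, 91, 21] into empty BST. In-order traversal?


Insert 34: root
Insert 8: L from 34
Insert 54: R from 34
Insert 53: R from 34 -> L from 54
Insert 91: R from 34 -> R from 54
Insert 21: L from 34 -> R from 8

In-order: [8, 21, 34, 53, 54, 91]


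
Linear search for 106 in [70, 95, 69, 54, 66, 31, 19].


i=0: 70!=106
i=1: 95!=106
i=2: 69!=106
i=3: 54!=106
i=4: 66!=106
i=5: 31!=106
i=6: 19!=106

Not found, 7 comps


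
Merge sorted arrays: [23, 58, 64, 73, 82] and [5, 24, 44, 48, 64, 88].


Take 5 from B
Take 23 from A
Take 24 from B
Take 44 from B
Take 48 from B
Take 58 from A
Take 64 from A
Take 64 from B
Take 73 from A
Take 82 from A

Merged: [5, 23, 24, 44, 48, 58, 64, 64, 73, 82, 88]


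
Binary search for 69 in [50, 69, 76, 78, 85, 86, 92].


Step 1: lo=0, hi=6, mid=3, val=78
Step 2: lo=0, hi=2, mid=1, val=69

Found at index 1


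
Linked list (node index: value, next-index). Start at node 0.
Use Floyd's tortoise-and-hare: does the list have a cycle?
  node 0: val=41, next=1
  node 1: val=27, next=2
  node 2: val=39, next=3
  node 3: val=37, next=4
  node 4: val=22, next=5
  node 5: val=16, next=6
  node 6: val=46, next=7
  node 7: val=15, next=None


Floyd's tortoise (slow, +1) and hare (fast, +2):
  init: slow=0, fast=0
  step 1: slow=1, fast=2
  step 2: slow=2, fast=4
  step 3: slow=3, fast=6
  step 4: fast 6->7->None, no cycle

Cycle: no


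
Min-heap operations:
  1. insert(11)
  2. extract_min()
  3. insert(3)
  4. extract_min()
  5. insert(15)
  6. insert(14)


insert(11) -> [11]
extract_min()->11, []
insert(3) -> [3]
extract_min()->3, []
insert(15) -> [15]
insert(14) -> [14, 15]

Final heap: [14, 15]


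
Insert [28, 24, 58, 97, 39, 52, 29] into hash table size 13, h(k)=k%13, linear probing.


Insert 28: h=2 -> slot 2
Insert 24: h=11 -> slot 11
Insert 58: h=6 -> slot 6
Insert 97: h=6, 1 probes -> slot 7
Insert 39: h=0 -> slot 0
Insert 52: h=0, 1 probes -> slot 1
Insert 29: h=3 -> slot 3

Table: [39, 52, 28, 29, None, None, 58, 97, None, None, None, 24, None]


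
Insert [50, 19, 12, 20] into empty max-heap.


Insert 50: [50]
Insert 19: [50, 19]
Insert 12: [50, 19, 12]
Insert 20: [50, 20, 12, 19]

Final heap: [50, 20, 12, 19]


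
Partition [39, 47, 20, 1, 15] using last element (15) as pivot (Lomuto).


Pivot: 15
  1 <= 15: swap -> [1, 47, 20, 39, 15]
Place pivot at 1: [1, 15, 20, 39, 47]

Partitioned: [1, 15, 20, 39, 47]


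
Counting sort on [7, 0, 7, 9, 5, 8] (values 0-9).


Input: [7, 0, 7, 9, 5, 8]
Counts: [1, 0, 0, 0, 0, 1, 0, 2, 1, 1]

Sorted: [0, 5, 7, 7, 8, 9]


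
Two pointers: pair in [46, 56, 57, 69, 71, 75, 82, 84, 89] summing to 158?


lo=0(46)+hi=8(89)=135
lo=1(56)+hi=8(89)=145
lo=2(57)+hi=8(89)=146
lo=3(69)+hi=8(89)=158

Yes: 69+89=158


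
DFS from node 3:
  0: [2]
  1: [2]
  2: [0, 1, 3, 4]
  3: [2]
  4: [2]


Visit 3, push [2]
Visit 2, push [4, 1, 0]
Visit 0, push []
Visit 1, push []
Visit 4, push []

DFS order: [3, 2, 0, 1, 4]


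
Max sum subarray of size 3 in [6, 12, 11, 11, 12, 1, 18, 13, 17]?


[0:3]: 29
[1:4]: 34
[2:5]: 34
[3:6]: 24
[4:7]: 31
[5:8]: 32
[6:9]: 48

Max: 48 at [6:9]


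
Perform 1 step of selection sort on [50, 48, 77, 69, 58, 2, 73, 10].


Initial: [50, 48, 77, 69, 58, 2, 73, 10]
Step 1: min=2 at 5
  Swap: [2, 48, 77, 69, 58, 50, 73, 10]

After 1 step: [2, 48, 77, 69, 58, 50, 73, 10]


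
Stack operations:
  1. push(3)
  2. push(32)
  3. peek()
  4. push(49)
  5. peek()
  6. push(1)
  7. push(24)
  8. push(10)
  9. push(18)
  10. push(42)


push(3) -> [3]
push(32) -> [3, 32]
peek()->32
push(49) -> [3, 32, 49]
peek()->49
push(1) -> [3, 32, 49, 1]
push(24) -> [3, 32, 49, 1, 24]
push(10) -> [3, 32, 49, 1, 24, 10]
push(18) -> [3, 32, 49, 1, 24, 10, 18]
push(42) -> [3, 32, 49, 1, 24, 10, 18, 42]

Final stack: [3, 32, 49, 1, 24, 10, 18, 42]


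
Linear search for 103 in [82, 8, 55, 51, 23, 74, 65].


i=0: 82!=103
i=1: 8!=103
i=2: 55!=103
i=3: 51!=103
i=4: 23!=103
i=5: 74!=103
i=6: 65!=103

Not found, 7 comps


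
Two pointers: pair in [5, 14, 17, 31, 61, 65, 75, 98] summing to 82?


lo=0(5)+hi=7(98)=103
lo=0(5)+hi=6(75)=80
lo=1(14)+hi=6(75)=89
lo=1(14)+hi=5(65)=79
lo=2(17)+hi=5(65)=82

Yes: 17+65=82


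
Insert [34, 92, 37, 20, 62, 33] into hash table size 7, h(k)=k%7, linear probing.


Insert 34: h=6 -> slot 6
Insert 92: h=1 -> slot 1
Insert 37: h=2 -> slot 2
Insert 20: h=6, 1 probes -> slot 0
Insert 62: h=6, 4 probes -> slot 3
Insert 33: h=5 -> slot 5

Table: [20, 92, 37, 62, None, 33, 34]


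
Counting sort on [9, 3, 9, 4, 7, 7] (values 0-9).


Input: [9, 3, 9, 4, 7, 7]
Counts: [0, 0, 0, 1, 1, 0, 0, 2, 0, 2]

Sorted: [3, 4, 7, 7, 9, 9]


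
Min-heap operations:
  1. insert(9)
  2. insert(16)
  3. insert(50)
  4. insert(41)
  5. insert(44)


insert(9) -> [9]
insert(16) -> [9, 16]
insert(50) -> [9, 16, 50]
insert(41) -> [9, 16, 50, 41]
insert(44) -> [9, 16, 50, 41, 44]

Final heap: [9, 16, 50, 41, 44]


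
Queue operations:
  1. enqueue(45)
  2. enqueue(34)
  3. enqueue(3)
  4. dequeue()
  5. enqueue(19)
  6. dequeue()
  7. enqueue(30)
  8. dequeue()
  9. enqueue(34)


enqueue(45) -> [45]
enqueue(34) -> [45, 34]
enqueue(3) -> [45, 34, 3]
dequeue()->45, [34, 3]
enqueue(19) -> [34, 3, 19]
dequeue()->34, [3, 19]
enqueue(30) -> [3, 19, 30]
dequeue()->3, [19, 30]
enqueue(34) -> [19, 30, 34]

Final queue: [19, 30, 34]


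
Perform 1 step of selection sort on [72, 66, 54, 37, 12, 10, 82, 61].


Initial: [72, 66, 54, 37, 12, 10, 82, 61]
Step 1: min=10 at 5
  Swap: [10, 66, 54, 37, 12, 72, 82, 61]

After 1 step: [10, 66, 54, 37, 12, 72, 82, 61]


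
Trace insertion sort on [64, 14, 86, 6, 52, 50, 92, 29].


Initial: [64, 14, 86, 6, 52, 50, 92, 29]
Insert 14: [14, 64, 86, 6, 52, 50, 92, 29]
Insert 86: [14, 64, 86, 6, 52, 50, 92, 29]
Insert 6: [6, 14, 64, 86, 52, 50, 92, 29]
Insert 52: [6, 14, 52, 64, 86, 50, 92, 29]
Insert 50: [6, 14, 50, 52, 64, 86, 92, 29]
Insert 92: [6, 14, 50, 52, 64, 86, 92, 29]
Insert 29: [6, 14, 29, 50, 52, 64, 86, 92]

Sorted: [6, 14, 29, 50, 52, 64, 86, 92]


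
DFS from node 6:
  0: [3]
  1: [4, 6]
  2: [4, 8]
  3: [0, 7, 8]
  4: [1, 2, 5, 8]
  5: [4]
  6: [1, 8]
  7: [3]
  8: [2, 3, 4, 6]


Visit 6, push [8, 1]
Visit 1, push [4]
Visit 4, push [8, 5, 2]
Visit 2, push [8]
Visit 8, push [3]
Visit 3, push [7, 0]
Visit 0, push []
Visit 7, push []
Visit 5, push []

DFS order: [6, 1, 4, 2, 8, 3, 0, 7, 5]


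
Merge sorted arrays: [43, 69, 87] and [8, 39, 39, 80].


Take 8 from B
Take 39 from B
Take 39 from B
Take 43 from A
Take 69 from A
Take 80 from B

Merged: [8, 39, 39, 43, 69, 80, 87]


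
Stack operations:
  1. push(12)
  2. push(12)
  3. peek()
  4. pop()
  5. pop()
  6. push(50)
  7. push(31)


push(12) -> [12]
push(12) -> [12, 12]
peek()->12
pop()->12, [12]
pop()->12, []
push(50) -> [50]
push(31) -> [50, 31]

Final stack: [50, 31]


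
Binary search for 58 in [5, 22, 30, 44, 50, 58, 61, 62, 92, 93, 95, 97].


Step 1: lo=0, hi=11, mid=5, val=58

Found at index 5


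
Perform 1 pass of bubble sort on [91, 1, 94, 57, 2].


Initial: [91, 1, 94, 57, 2]
Pass 1: [1, 91, 57, 2, 94] (3 swaps)

After 1 pass: [1, 91, 57, 2, 94]


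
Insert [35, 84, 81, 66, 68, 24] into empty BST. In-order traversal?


Insert 35: root
Insert 84: R from 35
Insert 81: R from 35 -> L from 84
Insert 66: R from 35 -> L from 84 -> L from 81
Insert 68: R from 35 -> L from 84 -> L from 81 -> R from 66
Insert 24: L from 35

In-order: [24, 35, 66, 68, 81, 84]


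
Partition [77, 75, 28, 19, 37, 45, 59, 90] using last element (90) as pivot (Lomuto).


Pivot: 90
  77 <= 90: advance i (no swap)
  75 <= 90: advance i (no swap)
  28 <= 90: advance i (no swap)
  19 <= 90: advance i (no swap)
  37 <= 90: advance i (no swap)
  45 <= 90: advance i (no swap)
  59 <= 90: advance i (no swap)
Place pivot at 7: [77, 75, 28, 19, 37, 45, 59, 90]

Partitioned: [77, 75, 28, 19, 37, 45, 59, 90]


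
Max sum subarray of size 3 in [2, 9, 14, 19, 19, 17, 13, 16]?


[0:3]: 25
[1:4]: 42
[2:5]: 52
[3:6]: 55
[4:7]: 49
[5:8]: 46

Max: 55 at [3:6]


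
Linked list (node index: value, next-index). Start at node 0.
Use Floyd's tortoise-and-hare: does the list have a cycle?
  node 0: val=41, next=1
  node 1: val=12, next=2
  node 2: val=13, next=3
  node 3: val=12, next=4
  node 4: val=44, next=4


Floyd's tortoise (slow, +1) and hare (fast, +2):
  init: slow=0, fast=0
  step 1: slow=1, fast=2
  step 2: slow=2, fast=4
  step 3: slow=3, fast=4
  step 4: slow=4, fast=4
  slow == fast at node 4: cycle detected

Cycle: yes


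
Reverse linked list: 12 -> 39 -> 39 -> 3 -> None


Step 1: curr=12, set curr.next=prev(None) | reversed so far: 12
Step 2: curr=39, set curr.next=prev(12) | reversed so far: 39 -> 12
Step 3: curr=39, set curr.next=prev(39) | reversed so far: 39 -> 39 -> 12
Step 4: curr=3, set curr.next=prev(39) | reversed so far: 3 -> 39 -> 39 -> 12

3 -> 39 -> 39 -> 12 -> None


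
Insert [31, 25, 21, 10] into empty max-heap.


Insert 31: [31]
Insert 25: [31, 25]
Insert 21: [31, 25, 21]
Insert 10: [31, 25, 21, 10]

Final heap: [31, 25, 21, 10]


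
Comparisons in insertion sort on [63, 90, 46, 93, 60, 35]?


Algorithm: insertion sort
Input: [63, 90, 46, 93, 60, 35]
Sorted: [35, 46, 60, 63, 90, 93]

13


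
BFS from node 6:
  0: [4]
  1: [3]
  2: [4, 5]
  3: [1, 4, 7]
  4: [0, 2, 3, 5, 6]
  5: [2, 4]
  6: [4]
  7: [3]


Visit 6, enqueue [4]
Visit 4, enqueue [0, 2, 3, 5]
Visit 0, enqueue []
Visit 2, enqueue []
Visit 3, enqueue [1, 7]
Visit 5, enqueue []
Visit 1, enqueue []
Visit 7, enqueue []

BFS order: [6, 4, 0, 2, 3, 5, 1, 7]


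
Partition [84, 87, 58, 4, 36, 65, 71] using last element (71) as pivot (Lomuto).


Pivot: 71
  58 <= 71: swap -> [58, 87, 84, 4, 36, 65, 71]
  4 <= 71: swap -> [58, 4, 84, 87, 36, 65, 71]
  36 <= 71: swap -> [58, 4, 36, 87, 84, 65, 71]
  65 <= 71: swap -> [58, 4, 36, 65, 84, 87, 71]
Place pivot at 4: [58, 4, 36, 65, 71, 87, 84]

Partitioned: [58, 4, 36, 65, 71, 87, 84]


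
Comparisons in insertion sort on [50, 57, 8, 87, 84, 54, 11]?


Algorithm: insertion sort
Input: [50, 57, 8, 87, 84, 54, 11]
Sorted: [8, 11, 50, 54, 57, 84, 87]

16


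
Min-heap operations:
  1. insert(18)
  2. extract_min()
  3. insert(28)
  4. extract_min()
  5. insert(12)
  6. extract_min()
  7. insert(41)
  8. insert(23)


insert(18) -> [18]
extract_min()->18, []
insert(28) -> [28]
extract_min()->28, []
insert(12) -> [12]
extract_min()->12, []
insert(41) -> [41]
insert(23) -> [23, 41]

Final heap: [23, 41]


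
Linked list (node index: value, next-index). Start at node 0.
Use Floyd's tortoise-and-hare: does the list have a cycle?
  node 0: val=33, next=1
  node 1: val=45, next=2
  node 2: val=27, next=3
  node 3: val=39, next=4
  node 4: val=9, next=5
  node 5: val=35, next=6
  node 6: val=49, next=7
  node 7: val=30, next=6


Floyd's tortoise (slow, +1) and hare (fast, +2):
  init: slow=0, fast=0
  step 1: slow=1, fast=2
  step 2: slow=2, fast=4
  step 3: slow=3, fast=6
  step 4: slow=4, fast=6
  step 5: slow=5, fast=6
  step 6: slow=6, fast=6
  slow == fast at node 6: cycle detected

Cycle: yes


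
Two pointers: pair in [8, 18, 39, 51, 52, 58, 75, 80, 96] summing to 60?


lo=0(8)+hi=8(96)=104
lo=0(8)+hi=7(80)=88
lo=0(8)+hi=6(75)=83
lo=0(8)+hi=5(58)=66
lo=0(8)+hi=4(52)=60

Yes: 8+52=60


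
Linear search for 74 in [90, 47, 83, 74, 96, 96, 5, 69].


i=0: 90!=74
i=1: 47!=74
i=2: 83!=74
i=3: 74==74 found!

Found at 3, 4 comps


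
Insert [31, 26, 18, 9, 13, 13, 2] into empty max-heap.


Insert 31: [31]
Insert 26: [31, 26]
Insert 18: [31, 26, 18]
Insert 9: [31, 26, 18, 9]
Insert 13: [31, 26, 18, 9, 13]
Insert 13: [31, 26, 18, 9, 13, 13]
Insert 2: [31, 26, 18, 9, 13, 13, 2]

Final heap: [31, 26, 18, 9, 13, 13, 2]


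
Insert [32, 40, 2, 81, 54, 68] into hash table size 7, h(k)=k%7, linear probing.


Insert 32: h=4 -> slot 4
Insert 40: h=5 -> slot 5
Insert 2: h=2 -> slot 2
Insert 81: h=4, 2 probes -> slot 6
Insert 54: h=5, 2 probes -> slot 0
Insert 68: h=5, 3 probes -> slot 1

Table: [54, 68, 2, None, 32, 40, 81]


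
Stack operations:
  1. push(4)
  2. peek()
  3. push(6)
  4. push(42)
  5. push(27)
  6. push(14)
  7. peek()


push(4) -> [4]
peek()->4
push(6) -> [4, 6]
push(42) -> [4, 6, 42]
push(27) -> [4, 6, 42, 27]
push(14) -> [4, 6, 42, 27, 14]
peek()->14

Final stack: [4, 6, 42, 27, 14]


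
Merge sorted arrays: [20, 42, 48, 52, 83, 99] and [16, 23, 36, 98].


Take 16 from B
Take 20 from A
Take 23 from B
Take 36 from B
Take 42 from A
Take 48 from A
Take 52 from A
Take 83 from A
Take 98 from B

Merged: [16, 20, 23, 36, 42, 48, 52, 83, 98, 99]


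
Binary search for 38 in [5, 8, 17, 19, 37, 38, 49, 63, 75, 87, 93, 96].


Step 1: lo=0, hi=11, mid=5, val=38

Found at index 5


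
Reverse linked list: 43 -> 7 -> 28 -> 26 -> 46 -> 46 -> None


Step 1: curr=43, set curr.next=prev(None) | reversed so far: 43
Step 2: curr=7, set curr.next=prev(43) | reversed so far: 7 -> 43
Step 3: curr=28, set curr.next=prev(7) | reversed so far: 28 -> 7 -> 43
Step 4: curr=26, set curr.next=prev(28) | reversed so far: 26 -> 28 -> 7 -> 43
Step 5: curr=46, set curr.next=prev(26) | reversed so far: 46 -> 26 -> 28 -> 7 -> 43
Step 6: curr=46, set curr.next=prev(46) | reversed so far: 46 -> 46 -> 26 -> 28 -> 7 -> 43

46 -> 46 -> 26 -> 28 -> 7 -> 43 -> None


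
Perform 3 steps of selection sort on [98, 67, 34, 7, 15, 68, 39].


Initial: [98, 67, 34, 7, 15, 68, 39]
Step 1: min=7 at 3
  Swap: [7, 67, 34, 98, 15, 68, 39]
Step 2: min=15 at 4
  Swap: [7, 15, 34, 98, 67, 68, 39]
Step 3: min=34 at 2
  Swap: [7, 15, 34, 98, 67, 68, 39]

After 3 steps: [7, 15, 34, 98, 67, 68, 39]


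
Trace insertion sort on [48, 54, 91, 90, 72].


Initial: [48, 54, 91, 90, 72]
Insert 54: [48, 54, 91, 90, 72]
Insert 91: [48, 54, 91, 90, 72]
Insert 90: [48, 54, 90, 91, 72]
Insert 72: [48, 54, 72, 90, 91]

Sorted: [48, 54, 72, 90, 91]


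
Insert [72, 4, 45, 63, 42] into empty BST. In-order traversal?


Insert 72: root
Insert 4: L from 72
Insert 45: L from 72 -> R from 4
Insert 63: L from 72 -> R from 4 -> R from 45
Insert 42: L from 72 -> R from 4 -> L from 45

In-order: [4, 42, 45, 63, 72]


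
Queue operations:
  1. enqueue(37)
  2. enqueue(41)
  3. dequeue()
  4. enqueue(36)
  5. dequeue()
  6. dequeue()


enqueue(37) -> [37]
enqueue(41) -> [37, 41]
dequeue()->37, [41]
enqueue(36) -> [41, 36]
dequeue()->41, [36]
dequeue()->36, []

Final queue: []


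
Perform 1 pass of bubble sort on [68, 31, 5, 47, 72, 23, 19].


Initial: [68, 31, 5, 47, 72, 23, 19]
Pass 1: [31, 5, 47, 68, 23, 19, 72] (5 swaps)

After 1 pass: [31, 5, 47, 68, 23, 19, 72]


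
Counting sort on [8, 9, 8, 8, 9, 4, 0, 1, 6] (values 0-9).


Input: [8, 9, 8, 8, 9, 4, 0, 1, 6]
Counts: [1, 1, 0, 0, 1, 0, 1, 0, 3, 2]

Sorted: [0, 1, 4, 6, 8, 8, 8, 9, 9]


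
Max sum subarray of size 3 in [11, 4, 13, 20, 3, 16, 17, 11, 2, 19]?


[0:3]: 28
[1:4]: 37
[2:5]: 36
[3:6]: 39
[4:7]: 36
[5:8]: 44
[6:9]: 30
[7:10]: 32

Max: 44 at [5:8]


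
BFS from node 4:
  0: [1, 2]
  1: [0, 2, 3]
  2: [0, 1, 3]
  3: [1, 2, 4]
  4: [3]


Visit 4, enqueue [3]
Visit 3, enqueue [1, 2]
Visit 1, enqueue [0]
Visit 2, enqueue []
Visit 0, enqueue []

BFS order: [4, 3, 1, 2, 0]


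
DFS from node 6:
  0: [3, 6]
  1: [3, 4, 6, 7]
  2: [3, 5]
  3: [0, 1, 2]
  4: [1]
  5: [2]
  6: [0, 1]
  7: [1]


Visit 6, push [1, 0]
Visit 0, push [3]
Visit 3, push [2, 1]
Visit 1, push [7, 4]
Visit 4, push []
Visit 7, push []
Visit 2, push [5]
Visit 5, push []

DFS order: [6, 0, 3, 1, 4, 7, 2, 5]


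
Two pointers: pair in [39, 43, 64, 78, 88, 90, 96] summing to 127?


lo=0(39)+hi=6(96)=135
lo=0(39)+hi=5(90)=129
lo=0(39)+hi=4(88)=127

Yes: 39+88=127


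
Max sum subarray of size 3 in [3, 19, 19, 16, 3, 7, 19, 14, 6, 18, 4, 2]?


[0:3]: 41
[1:4]: 54
[2:5]: 38
[3:6]: 26
[4:7]: 29
[5:8]: 40
[6:9]: 39
[7:10]: 38
[8:11]: 28
[9:12]: 24

Max: 54 at [1:4]


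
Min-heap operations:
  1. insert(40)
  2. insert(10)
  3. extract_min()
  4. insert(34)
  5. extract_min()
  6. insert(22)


insert(40) -> [40]
insert(10) -> [10, 40]
extract_min()->10, [40]
insert(34) -> [34, 40]
extract_min()->34, [40]
insert(22) -> [22, 40]

Final heap: [22, 40]


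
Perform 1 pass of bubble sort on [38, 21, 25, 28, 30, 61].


Initial: [38, 21, 25, 28, 30, 61]
Pass 1: [21, 25, 28, 30, 38, 61] (4 swaps)

After 1 pass: [21, 25, 28, 30, 38, 61]


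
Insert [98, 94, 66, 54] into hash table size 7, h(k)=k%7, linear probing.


Insert 98: h=0 -> slot 0
Insert 94: h=3 -> slot 3
Insert 66: h=3, 1 probes -> slot 4
Insert 54: h=5 -> slot 5

Table: [98, None, None, 94, 66, 54, None]


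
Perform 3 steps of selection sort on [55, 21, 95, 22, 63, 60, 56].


Initial: [55, 21, 95, 22, 63, 60, 56]
Step 1: min=21 at 1
  Swap: [21, 55, 95, 22, 63, 60, 56]
Step 2: min=22 at 3
  Swap: [21, 22, 95, 55, 63, 60, 56]
Step 3: min=55 at 3
  Swap: [21, 22, 55, 95, 63, 60, 56]

After 3 steps: [21, 22, 55, 95, 63, 60, 56]


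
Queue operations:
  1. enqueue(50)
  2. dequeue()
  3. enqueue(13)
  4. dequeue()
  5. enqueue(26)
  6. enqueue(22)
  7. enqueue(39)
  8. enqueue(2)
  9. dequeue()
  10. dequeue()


enqueue(50) -> [50]
dequeue()->50, []
enqueue(13) -> [13]
dequeue()->13, []
enqueue(26) -> [26]
enqueue(22) -> [26, 22]
enqueue(39) -> [26, 22, 39]
enqueue(2) -> [26, 22, 39, 2]
dequeue()->26, [22, 39, 2]
dequeue()->22, [39, 2]

Final queue: [39, 2]


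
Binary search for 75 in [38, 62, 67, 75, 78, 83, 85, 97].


Step 1: lo=0, hi=7, mid=3, val=75

Found at index 3


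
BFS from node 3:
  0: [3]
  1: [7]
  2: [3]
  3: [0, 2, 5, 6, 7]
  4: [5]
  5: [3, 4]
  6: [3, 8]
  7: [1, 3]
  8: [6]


Visit 3, enqueue [0, 2, 5, 6, 7]
Visit 0, enqueue []
Visit 2, enqueue []
Visit 5, enqueue [4]
Visit 6, enqueue [8]
Visit 7, enqueue [1]
Visit 4, enqueue []
Visit 8, enqueue []
Visit 1, enqueue []

BFS order: [3, 0, 2, 5, 6, 7, 4, 8, 1]


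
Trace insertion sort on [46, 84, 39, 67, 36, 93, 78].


Initial: [46, 84, 39, 67, 36, 93, 78]
Insert 84: [46, 84, 39, 67, 36, 93, 78]
Insert 39: [39, 46, 84, 67, 36, 93, 78]
Insert 67: [39, 46, 67, 84, 36, 93, 78]
Insert 36: [36, 39, 46, 67, 84, 93, 78]
Insert 93: [36, 39, 46, 67, 84, 93, 78]
Insert 78: [36, 39, 46, 67, 78, 84, 93]

Sorted: [36, 39, 46, 67, 78, 84, 93]


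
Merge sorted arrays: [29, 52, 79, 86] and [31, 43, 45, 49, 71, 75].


Take 29 from A
Take 31 from B
Take 43 from B
Take 45 from B
Take 49 from B
Take 52 from A
Take 71 from B
Take 75 from B

Merged: [29, 31, 43, 45, 49, 52, 71, 75, 79, 86]


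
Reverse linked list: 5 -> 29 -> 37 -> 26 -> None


Step 1: curr=5, set curr.next=prev(None) | reversed so far: 5
Step 2: curr=29, set curr.next=prev(5) | reversed so far: 29 -> 5
Step 3: curr=37, set curr.next=prev(29) | reversed so far: 37 -> 29 -> 5
Step 4: curr=26, set curr.next=prev(37) | reversed so far: 26 -> 37 -> 29 -> 5

26 -> 37 -> 29 -> 5 -> None


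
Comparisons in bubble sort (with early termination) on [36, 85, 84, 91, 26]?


Algorithm: bubble sort (with early termination)
Input: [36, 85, 84, 91, 26]
Sorted: [26, 36, 84, 85, 91]

10


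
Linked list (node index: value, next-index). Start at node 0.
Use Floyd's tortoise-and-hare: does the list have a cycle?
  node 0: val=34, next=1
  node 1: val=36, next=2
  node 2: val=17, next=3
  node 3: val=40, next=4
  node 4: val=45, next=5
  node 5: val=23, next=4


Floyd's tortoise (slow, +1) and hare (fast, +2):
  init: slow=0, fast=0
  step 1: slow=1, fast=2
  step 2: slow=2, fast=4
  step 3: slow=3, fast=4
  step 4: slow=4, fast=4
  slow == fast at node 4: cycle detected

Cycle: yes


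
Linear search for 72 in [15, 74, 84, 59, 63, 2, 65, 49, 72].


i=0: 15!=72
i=1: 74!=72
i=2: 84!=72
i=3: 59!=72
i=4: 63!=72
i=5: 2!=72
i=6: 65!=72
i=7: 49!=72
i=8: 72==72 found!

Found at 8, 9 comps


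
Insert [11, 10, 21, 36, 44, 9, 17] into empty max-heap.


Insert 11: [11]
Insert 10: [11, 10]
Insert 21: [21, 10, 11]
Insert 36: [36, 21, 11, 10]
Insert 44: [44, 36, 11, 10, 21]
Insert 9: [44, 36, 11, 10, 21, 9]
Insert 17: [44, 36, 17, 10, 21, 9, 11]

Final heap: [44, 36, 17, 10, 21, 9, 11]


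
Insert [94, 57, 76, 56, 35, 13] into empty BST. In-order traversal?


Insert 94: root
Insert 57: L from 94
Insert 76: L from 94 -> R from 57
Insert 56: L from 94 -> L from 57
Insert 35: L from 94 -> L from 57 -> L from 56
Insert 13: L from 94 -> L from 57 -> L from 56 -> L from 35

In-order: [13, 35, 56, 57, 76, 94]


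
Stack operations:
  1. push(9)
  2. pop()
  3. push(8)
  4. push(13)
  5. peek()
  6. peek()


push(9) -> [9]
pop()->9, []
push(8) -> [8]
push(13) -> [8, 13]
peek()->13
peek()->13

Final stack: [8, 13]


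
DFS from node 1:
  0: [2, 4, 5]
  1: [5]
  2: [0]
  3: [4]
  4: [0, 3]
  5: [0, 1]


Visit 1, push [5]
Visit 5, push [0]
Visit 0, push [4, 2]
Visit 2, push []
Visit 4, push [3]
Visit 3, push []

DFS order: [1, 5, 0, 2, 4, 3]


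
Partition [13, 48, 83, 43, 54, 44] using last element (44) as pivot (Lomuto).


Pivot: 44
  13 <= 44: advance i (no swap)
  43 <= 44: swap -> [13, 43, 83, 48, 54, 44]
Place pivot at 2: [13, 43, 44, 48, 54, 83]

Partitioned: [13, 43, 44, 48, 54, 83]


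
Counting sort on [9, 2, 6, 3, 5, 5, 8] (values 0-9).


Input: [9, 2, 6, 3, 5, 5, 8]
Counts: [0, 0, 1, 1, 0, 2, 1, 0, 1, 1]

Sorted: [2, 3, 5, 5, 6, 8, 9]


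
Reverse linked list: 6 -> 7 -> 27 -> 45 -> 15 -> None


Step 1: curr=6, set curr.next=prev(None) | reversed so far: 6
Step 2: curr=7, set curr.next=prev(6) | reversed so far: 7 -> 6
Step 3: curr=27, set curr.next=prev(7) | reversed so far: 27 -> 7 -> 6
Step 4: curr=45, set curr.next=prev(27) | reversed so far: 45 -> 27 -> 7 -> 6
Step 5: curr=15, set curr.next=prev(45) | reversed so far: 15 -> 45 -> 27 -> 7 -> 6

15 -> 45 -> 27 -> 7 -> 6 -> None


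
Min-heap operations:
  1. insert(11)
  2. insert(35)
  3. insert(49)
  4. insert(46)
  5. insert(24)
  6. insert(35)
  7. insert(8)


insert(11) -> [11]
insert(35) -> [11, 35]
insert(49) -> [11, 35, 49]
insert(46) -> [11, 35, 49, 46]
insert(24) -> [11, 24, 49, 46, 35]
insert(35) -> [11, 24, 35, 46, 35, 49]
insert(8) -> [8, 24, 11, 46, 35, 49, 35]

Final heap: [8, 24, 11, 46, 35, 49, 35]


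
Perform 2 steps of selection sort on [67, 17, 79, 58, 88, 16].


Initial: [67, 17, 79, 58, 88, 16]
Step 1: min=16 at 5
  Swap: [16, 17, 79, 58, 88, 67]
Step 2: min=17 at 1
  Swap: [16, 17, 79, 58, 88, 67]

After 2 steps: [16, 17, 79, 58, 88, 67]


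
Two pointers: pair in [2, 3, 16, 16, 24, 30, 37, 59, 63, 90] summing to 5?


lo=0(2)+hi=9(90)=92
lo=0(2)+hi=8(63)=65
lo=0(2)+hi=7(59)=61
lo=0(2)+hi=6(37)=39
lo=0(2)+hi=5(30)=32
lo=0(2)+hi=4(24)=26
lo=0(2)+hi=3(16)=18
lo=0(2)+hi=2(16)=18
lo=0(2)+hi=1(3)=5

Yes: 2+3=5


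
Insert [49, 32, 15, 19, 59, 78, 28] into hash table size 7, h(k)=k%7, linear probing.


Insert 49: h=0 -> slot 0
Insert 32: h=4 -> slot 4
Insert 15: h=1 -> slot 1
Insert 19: h=5 -> slot 5
Insert 59: h=3 -> slot 3
Insert 78: h=1, 1 probes -> slot 2
Insert 28: h=0, 6 probes -> slot 6

Table: [49, 15, 78, 59, 32, 19, 28]


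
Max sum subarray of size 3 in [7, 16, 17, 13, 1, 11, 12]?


[0:3]: 40
[1:4]: 46
[2:5]: 31
[3:6]: 25
[4:7]: 24

Max: 46 at [1:4]


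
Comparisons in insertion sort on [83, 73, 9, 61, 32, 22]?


Algorithm: insertion sort
Input: [83, 73, 9, 61, 32, 22]
Sorted: [9, 22, 32, 61, 73, 83]

15


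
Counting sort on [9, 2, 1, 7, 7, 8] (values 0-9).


Input: [9, 2, 1, 7, 7, 8]
Counts: [0, 1, 1, 0, 0, 0, 0, 2, 1, 1]

Sorted: [1, 2, 7, 7, 8, 9]


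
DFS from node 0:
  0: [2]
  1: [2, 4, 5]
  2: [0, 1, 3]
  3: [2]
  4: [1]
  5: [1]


Visit 0, push [2]
Visit 2, push [3, 1]
Visit 1, push [5, 4]
Visit 4, push []
Visit 5, push []
Visit 3, push []

DFS order: [0, 2, 1, 4, 5, 3]


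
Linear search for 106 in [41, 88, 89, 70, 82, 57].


i=0: 41!=106
i=1: 88!=106
i=2: 89!=106
i=3: 70!=106
i=4: 82!=106
i=5: 57!=106

Not found, 6 comps


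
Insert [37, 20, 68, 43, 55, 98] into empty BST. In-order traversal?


Insert 37: root
Insert 20: L from 37
Insert 68: R from 37
Insert 43: R from 37 -> L from 68
Insert 55: R from 37 -> L from 68 -> R from 43
Insert 98: R from 37 -> R from 68

In-order: [20, 37, 43, 55, 68, 98]


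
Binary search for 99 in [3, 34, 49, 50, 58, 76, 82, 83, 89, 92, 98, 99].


Step 1: lo=0, hi=11, mid=5, val=76
Step 2: lo=6, hi=11, mid=8, val=89
Step 3: lo=9, hi=11, mid=10, val=98
Step 4: lo=11, hi=11, mid=11, val=99

Found at index 11


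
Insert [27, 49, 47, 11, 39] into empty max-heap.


Insert 27: [27]
Insert 49: [49, 27]
Insert 47: [49, 27, 47]
Insert 11: [49, 27, 47, 11]
Insert 39: [49, 39, 47, 11, 27]

Final heap: [49, 39, 47, 11, 27]


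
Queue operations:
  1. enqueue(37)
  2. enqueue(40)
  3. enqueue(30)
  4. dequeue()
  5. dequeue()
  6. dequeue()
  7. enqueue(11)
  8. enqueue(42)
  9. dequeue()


enqueue(37) -> [37]
enqueue(40) -> [37, 40]
enqueue(30) -> [37, 40, 30]
dequeue()->37, [40, 30]
dequeue()->40, [30]
dequeue()->30, []
enqueue(11) -> [11]
enqueue(42) -> [11, 42]
dequeue()->11, [42]

Final queue: [42]


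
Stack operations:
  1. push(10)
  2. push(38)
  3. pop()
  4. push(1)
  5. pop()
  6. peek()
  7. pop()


push(10) -> [10]
push(38) -> [10, 38]
pop()->38, [10]
push(1) -> [10, 1]
pop()->1, [10]
peek()->10
pop()->10, []

Final stack: []


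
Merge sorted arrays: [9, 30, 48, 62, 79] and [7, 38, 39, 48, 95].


Take 7 from B
Take 9 from A
Take 30 from A
Take 38 from B
Take 39 from B
Take 48 from A
Take 48 from B
Take 62 from A
Take 79 from A

Merged: [7, 9, 30, 38, 39, 48, 48, 62, 79, 95]


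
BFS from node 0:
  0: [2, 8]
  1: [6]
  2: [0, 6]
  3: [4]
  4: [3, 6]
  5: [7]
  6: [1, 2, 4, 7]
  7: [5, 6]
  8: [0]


Visit 0, enqueue [2, 8]
Visit 2, enqueue [6]
Visit 8, enqueue []
Visit 6, enqueue [1, 4, 7]
Visit 1, enqueue []
Visit 4, enqueue [3]
Visit 7, enqueue [5]
Visit 3, enqueue []
Visit 5, enqueue []

BFS order: [0, 2, 8, 6, 1, 4, 7, 3, 5]


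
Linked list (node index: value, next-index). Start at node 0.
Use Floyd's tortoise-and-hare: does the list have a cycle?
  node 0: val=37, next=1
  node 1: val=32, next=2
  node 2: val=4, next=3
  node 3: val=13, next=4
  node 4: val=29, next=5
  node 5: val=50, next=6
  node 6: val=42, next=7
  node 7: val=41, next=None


Floyd's tortoise (slow, +1) and hare (fast, +2):
  init: slow=0, fast=0
  step 1: slow=1, fast=2
  step 2: slow=2, fast=4
  step 3: slow=3, fast=6
  step 4: fast 6->7->None, no cycle

Cycle: no


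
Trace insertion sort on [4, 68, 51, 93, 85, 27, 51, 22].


Initial: [4, 68, 51, 93, 85, 27, 51, 22]
Insert 68: [4, 68, 51, 93, 85, 27, 51, 22]
Insert 51: [4, 51, 68, 93, 85, 27, 51, 22]
Insert 93: [4, 51, 68, 93, 85, 27, 51, 22]
Insert 85: [4, 51, 68, 85, 93, 27, 51, 22]
Insert 27: [4, 27, 51, 68, 85, 93, 51, 22]
Insert 51: [4, 27, 51, 51, 68, 85, 93, 22]
Insert 22: [4, 22, 27, 51, 51, 68, 85, 93]

Sorted: [4, 22, 27, 51, 51, 68, 85, 93]


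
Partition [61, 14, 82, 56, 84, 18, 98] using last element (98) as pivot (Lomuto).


Pivot: 98
  61 <= 98: advance i (no swap)
  14 <= 98: advance i (no swap)
  82 <= 98: advance i (no swap)
  56 <= 98: advance i (no swap)
  84 <= 98: advance i (no swap)
  18 <= 98: advance i (no swap)
Place pivot at 6: [61, 14, 82, 56, 84, 18, 98]

Partitioned: [61, 14, 82, 56, 84, 18, 98]


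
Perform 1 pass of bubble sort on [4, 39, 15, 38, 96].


Initial: [4, 39, 15, 38, 96]
Pass 1: [4, 15, 38, 39, 96] (2 swaps)

After 1 pass: [4, 15, 38, 39, 96]


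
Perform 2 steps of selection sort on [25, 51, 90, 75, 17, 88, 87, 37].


Initial: [25, 51, 90, 75, 17, 88, 87, 37]
Step 1: min=17 at 4
  Swap: [17, 51, 90, 75, 25, 88, 87, 37]
Step 2: min=25 at 4
  Swap: [17, 25, 90, 75, 51, 88, 87, 37]

After 2 steps: [17, 25, 90, 75, 51, 88, 87, 37]


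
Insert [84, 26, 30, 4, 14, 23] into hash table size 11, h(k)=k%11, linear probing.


Insert 84: h=7 -> slot 7
Insert 26: h=4 -> slot 4
Insert 30: h=8 -> slot 8
Insert 4: h=4, 1 probes -> slot 5
Insert 14: h=3 -> slot 3
Insert 23: h=1 -> slot 1

Table: [None, 23, None, 14, 26, 4, None, 84, 30, None, None]


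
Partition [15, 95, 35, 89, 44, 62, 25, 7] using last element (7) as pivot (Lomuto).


Pivot: 7
Place pivot at 0: [7, 95, 35, 89, 44, 62, 25, 15]

Partitioned: [7, 95, 35, 89, 44, 62, 25, 15]


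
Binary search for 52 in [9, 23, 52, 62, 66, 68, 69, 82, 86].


Step 1: lo=0, hi=8, mid=4, val=66
Step 2: lo=0, hi=3, mid=1, val=23
Step 3: lo=2, hi=3, mid=2, val=52

Found at index 2
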